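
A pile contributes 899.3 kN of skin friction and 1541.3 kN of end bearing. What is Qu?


Using Qu = Qf + Qb
Qu = 899.3 + 1541.3
Qu = 2440.6 kN


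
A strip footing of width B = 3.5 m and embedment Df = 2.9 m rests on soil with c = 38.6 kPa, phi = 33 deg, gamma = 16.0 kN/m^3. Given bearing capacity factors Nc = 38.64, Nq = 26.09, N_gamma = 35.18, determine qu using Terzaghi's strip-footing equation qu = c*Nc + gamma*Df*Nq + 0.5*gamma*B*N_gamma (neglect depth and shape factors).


Result: 3687.12 kPa

Derivation:
Compute qu = c*Nc + gamma*Df*Nq + 0.5*gamma*B*N_gamma
Term 1: 38.6 * 38.64 = 1491.504
Term 2: 16.0 * 2.9 * 26.09 = 1210.576
Term 3: 0.5 * 16.0 * 3.5 * 35.18 = 985.04
qu = 1491.504 + 1210.576 + 985.04
qu = 3687.12 kPa


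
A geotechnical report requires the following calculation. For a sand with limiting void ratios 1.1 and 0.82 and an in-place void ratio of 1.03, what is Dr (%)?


Result: 25.0 %

Derivation:
Using Dr = (e_max - e) / (e_max - e_min) * 100
e_max - e = 1.1 - 1.03 = 0.07
e_max - e_min = 1.1 - 0.82 = 0.28
Dr = 0.07 / 0.28 * 100
Dr = 25.0 %


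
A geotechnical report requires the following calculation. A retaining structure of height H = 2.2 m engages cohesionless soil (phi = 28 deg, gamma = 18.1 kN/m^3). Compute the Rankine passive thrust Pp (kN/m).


Compute passive earth pressure coefficient:
Kp = tan^2(45 + phi/2) = tan^2(59.0) = 2.769826
Compute passive force:
Pp = 0.5 * Kp * gamma * H^2
Pp = 0.5 * 2.769826 * 18.1 * 2.2^2
Pp = 121.32 kN/m


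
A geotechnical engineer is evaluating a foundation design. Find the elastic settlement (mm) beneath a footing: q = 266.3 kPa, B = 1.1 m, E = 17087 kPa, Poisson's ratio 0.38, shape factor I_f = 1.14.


Using Se = q * B * (1 - nu^2) * I_f / E
1 - nu^2 = 1 - 0.38^2 = 0.8556
Se = 266.3 * 1.1 * 0.8556 * 1.14 / 17087
Se = 0.016721 m
Convert to mm: Se = 0.016721 * 1000 = 16.721 mm


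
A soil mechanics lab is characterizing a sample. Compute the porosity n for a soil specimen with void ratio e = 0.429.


Using the relation n = e / (1 + e)
n = 0.429 / (1 + 0.429)
n = 0.429 / 1.429
n = 0.3002


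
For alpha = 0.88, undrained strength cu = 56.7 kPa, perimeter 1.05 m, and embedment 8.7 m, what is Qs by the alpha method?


Result: 455.8 kN

Derivation:
Using Qs = alpha * cu * perimeter * L
Qs = 0.88 * 56.7 * 1.05 * 8.7
Qs = 455.8 kN


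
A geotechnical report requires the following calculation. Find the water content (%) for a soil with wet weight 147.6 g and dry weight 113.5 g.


Result: 30.04 %

Derivation:
Using w = (m_wet - m_dry) / m_dry * 100
m_wet - m_dry = 147.6 - 113.5 = 34.1 g
w = 34.1 / 113.5 * 100
w = 30.04 %


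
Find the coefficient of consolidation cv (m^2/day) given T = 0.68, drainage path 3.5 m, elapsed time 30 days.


Using cv = T * H_dr^2 / t
H_dr^2 = 3.5^2 = 12.25
cv = 0.68 * 12.25 / 30
cv = 0.27767 m^2/day


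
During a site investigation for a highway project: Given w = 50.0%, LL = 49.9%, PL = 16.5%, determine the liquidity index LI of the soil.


Result: 1.003

Derivation:
First compute the plasticity index:
PI = LL - PL = 49.9 - 16.5 = 33.4
Then compute the liquidity index:
LI = (w - PL) / PI
LI = (50.0 - 16.5) / 33.4
LI = 1.003


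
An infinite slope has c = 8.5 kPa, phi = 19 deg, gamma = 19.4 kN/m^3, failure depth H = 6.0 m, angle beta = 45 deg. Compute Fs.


Using Fs = c / (gamma*H*sin(beta)*cos(beta)) + tan(phi)/tan(beta)
Cohesion contribution = 8.5 / (19.4*6.0*sin(45)*cos(45))
Cohesion contribution = 0.146048
Friction contribution = tan(19)/tan(45) = 0.344328
Fs = 0.146048 + 0.344328
Fs = 0.49


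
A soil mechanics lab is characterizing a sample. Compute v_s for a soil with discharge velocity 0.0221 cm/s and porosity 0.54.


Using v_s = v_d / n
v_s = 0.0221 / 0.54
v_s = 0.04093 cm/s


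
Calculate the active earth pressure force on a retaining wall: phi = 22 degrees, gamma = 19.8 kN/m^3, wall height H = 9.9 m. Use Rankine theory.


Compute active earth pressure coefficient:
Ka = tan^2(45 - phi/2) = tan^2(34.0) = 0.454962
Compute active force:
Pa = 0.5 * Ka * gamma * H^2
Pa = 0.5 * 0.454962 * 19.8 * 9.9^2
Pa = 441.45 kN/m


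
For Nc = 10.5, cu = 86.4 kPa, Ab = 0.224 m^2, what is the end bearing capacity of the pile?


Using Qb = Nc * cu * Ab
Qb = 10.5 * 86.4 * 0.224
Qb = 203.21 kN


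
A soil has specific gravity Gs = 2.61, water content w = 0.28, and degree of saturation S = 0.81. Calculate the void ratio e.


Result: 0.9022

Derivation:
Using the relation e = Gs * w / S
e = 2.61 * 0.28 / 0.81
e = 0.9022


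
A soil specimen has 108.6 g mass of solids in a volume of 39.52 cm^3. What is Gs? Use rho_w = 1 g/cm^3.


Using Gs = m_s / (V_s * rho_w)
Since rho_w = 1 g/cm^3:
Gs = 108.6 / 39.52
Gs = 2.748


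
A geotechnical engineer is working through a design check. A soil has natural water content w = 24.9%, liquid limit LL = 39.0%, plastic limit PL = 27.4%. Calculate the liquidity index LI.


First compute the plasticity index:
PI = LL - PL = 39.0 - 27.4 = 11.6
Then compute the liquidity index:
LI = (w - PL) / PI
LI = (24.9 - 27.4) / 11.6
LI = -0.216


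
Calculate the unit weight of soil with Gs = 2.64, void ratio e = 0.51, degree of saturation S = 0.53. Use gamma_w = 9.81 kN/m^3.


Result: 18.907 kN/m^3

Derivation:
Using gamma = gamma_w * (Gs + S*e) / (1 + e)
Numerator: Gs + S*e = 2.64 + 0.53*0.51 = 2.9103
Denominator: 1 + e = 1 + 0.51 = 1.51
gamma = 9.81 * 2.9103 / 1.51
gamma = 18.907 kN/m^3


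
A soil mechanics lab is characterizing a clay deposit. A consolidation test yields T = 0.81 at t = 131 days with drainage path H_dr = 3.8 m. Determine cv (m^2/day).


Using cv = T * H_dr^2 / t
H_dr^2 = 3.8^2 = 14.44
cv = 0.81 * 14.44 / 131
cv = 0.08929 m^2/day


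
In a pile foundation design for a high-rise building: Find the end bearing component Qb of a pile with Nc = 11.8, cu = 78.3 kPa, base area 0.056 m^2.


Using Qb = Nc * cu * Ab
Qb = 11.8 * 78.3 * 0.056
Qb = 51.74 kN


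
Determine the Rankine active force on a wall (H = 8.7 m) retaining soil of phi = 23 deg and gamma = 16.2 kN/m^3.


Result: 268.59 kN/m

Derivation:
Compute active earth pressure coefficient:
Ka = tan^2(45 - phi/2) = tan^2(33.5) = 0.438092
Compute active force:
Pa = 0.5 * Ka * gamma * H^2
Pa = 0.5 * 0.438092 * 16.2 * 8.7^2
Pa = 268.59 kN/m


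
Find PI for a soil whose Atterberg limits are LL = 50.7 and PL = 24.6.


Using PI = LL - PL
PI = 50.7 - 24.6
PI = 26.1


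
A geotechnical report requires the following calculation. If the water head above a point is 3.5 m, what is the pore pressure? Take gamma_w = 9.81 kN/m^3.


Using u = gamma_w * h_w
u = 9.81 * 3.5
u = 34.34 kPa


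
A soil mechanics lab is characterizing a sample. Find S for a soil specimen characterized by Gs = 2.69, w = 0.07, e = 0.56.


Result: 0.3362

Derivation:
Using S = Gs * w / e
S = 2.69 * 0.07 / 0.56
S = 0.3362


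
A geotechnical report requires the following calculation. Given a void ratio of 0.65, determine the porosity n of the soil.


Using the relation n = e / (1 + e)
n = 0.65 / (1 + 0.65)
n = 0.65 / 1.65
n = 0.3939


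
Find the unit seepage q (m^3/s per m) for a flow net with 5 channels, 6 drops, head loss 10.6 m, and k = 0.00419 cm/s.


Result: 0.0003701 m^3/s per m

Derivation:
Convert k to m/s for unit consistency with H:
k = 0.00419 cm/s = 0.00419 / 100 m/s = 4.19e-05 m/s
Using q = k * H * Nf / Nd
Nf / Nd = 5 / 6 = 0.8333
q = 4.19e-05 * 10.6 * 0.8333
q = 0.0003701 m^3/s per m


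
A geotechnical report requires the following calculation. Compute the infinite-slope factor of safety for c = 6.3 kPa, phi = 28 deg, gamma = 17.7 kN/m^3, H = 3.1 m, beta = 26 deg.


Using Fs = c / (gamma*H*sin(beta)*cos(beta)) + tan(phi)/tan(beta)
Cohesion contribution = 6.3 / (17.7*3.1*sin(26)*cos(26))
Cohesion contribution = 0.291409
Friction contribution = tan(28)/tan(26) = 1.09017
Fs = 0.291409 + 1.09017
Fs = 1.382


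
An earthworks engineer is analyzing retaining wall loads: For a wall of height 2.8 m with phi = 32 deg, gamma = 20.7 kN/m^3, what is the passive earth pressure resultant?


Compute passive earth pressure coefficient:
Kp = tan^2(45 + phi/2) = tan^2(61.0) = 3.254588
Compute passive force:
Pp = 0.5 * Kp * gamma * H^2
Pp = 0.5 * 3.254588 * 20.7 * 2.8^2
Pp = 264.09 kN/m


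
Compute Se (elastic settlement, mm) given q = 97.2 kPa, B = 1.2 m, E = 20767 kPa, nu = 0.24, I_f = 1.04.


Result: 5.505 mm

Derivation:
Using Se = q * B * (1 - nu^2) * I_f / E
1 - nu^2 = 1 - 0.24^2 = 0.9424
Se = 97.2 * 1.2 * 0.9424 * 1.04 / 20767
Se = 0.005505 m
Convert to mm: Se = 0.005505 * 1000 = 5.505 mm


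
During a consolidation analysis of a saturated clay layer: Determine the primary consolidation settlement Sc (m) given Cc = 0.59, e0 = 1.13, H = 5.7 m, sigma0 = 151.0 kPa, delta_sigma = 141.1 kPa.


Result: 0.4524 m

Derivation:
Using Sc = Cc * H / (1 + e0) * log10((sigma0 + delta_sigma) / sigma0)
Stress ratio = (151.0 + 141.1) / 151.0 = 1.93444
log10(1.93444) = 0.286555
Cc * H / (1 + e0) = 0.59 * 5.7 / (1 + 1.13) = 1.57887
Sc = 1.57887 * 0.286555
Sc = 0.4524 m


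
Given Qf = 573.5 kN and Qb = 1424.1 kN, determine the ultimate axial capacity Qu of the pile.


Using Qu = Qf + Qb
Qu = 573.5 + 1424.1
Qu = 1997.6 kN


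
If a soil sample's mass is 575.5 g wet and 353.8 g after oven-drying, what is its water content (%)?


Result: 62.66 %

Derivation:
Using w = (m_wet - m_dry) / m_dry * 100
m_wet - m_dry = 575.5 - 353.8 = 221.7 g
w = 221.7 / 353.8 * 100
w = 62.66 %


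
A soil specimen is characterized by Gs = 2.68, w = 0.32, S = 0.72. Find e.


Using the relation e = Gs * w / S
e = 2.68 * 0.32 / 0.72
e = 1.1911


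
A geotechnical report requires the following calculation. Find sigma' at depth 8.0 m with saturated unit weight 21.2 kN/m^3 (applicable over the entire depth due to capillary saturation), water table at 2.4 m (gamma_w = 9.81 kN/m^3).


Total stress = gamma_sat * depth
sigma = 21.2 * 8.0 = 169.6 kPa
Pore water pressure u = gamma_w * (depth - d_wt)
u = 9.81 * (8.0 - 2.4) = 54.936 kPa
Effective stress = sigma - u
sigma' = 169.6 - 54.936 = 114.66 kPa


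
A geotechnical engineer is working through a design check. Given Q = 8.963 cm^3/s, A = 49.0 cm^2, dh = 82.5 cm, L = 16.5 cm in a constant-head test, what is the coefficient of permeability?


Compute hydraulic gradient:
i = dh / L = 82.5 / 16.5 = 5
Then apply Darcy's law:
k = Q / (A * i)
k = 8.963 / (49.0 * 5)
k = 8.963 / 245
k = 0.036584 cm/s


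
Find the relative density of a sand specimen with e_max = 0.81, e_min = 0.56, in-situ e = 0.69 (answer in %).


Result: 48.0 %

Derivation:
Using Dr = (e_max - e) / (e_max - e_min) * 100
e_max - e = 0.81 - 0.69 = 0.12
e_max - e_min = 0.81 - 0.56 = 0.25
Dr = 0.12 / 0.25 * 100
Dr = 48.0 %


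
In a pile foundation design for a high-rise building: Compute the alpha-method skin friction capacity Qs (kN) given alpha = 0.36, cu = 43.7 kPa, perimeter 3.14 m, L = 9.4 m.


Using Qs = alpha * cu * perimeter * L
Qs = 0.36 * 43.7 * 3.14 * 9.4
Qs = 464.35 kN


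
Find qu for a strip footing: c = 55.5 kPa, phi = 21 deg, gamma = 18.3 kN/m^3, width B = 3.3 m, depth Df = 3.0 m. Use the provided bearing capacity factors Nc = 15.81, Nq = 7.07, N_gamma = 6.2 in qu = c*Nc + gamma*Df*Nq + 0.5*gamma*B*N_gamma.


Compute qu = c*Nc + gamma*Df*Nq + 0.5*gamma*B*N_gamma
Term 1: 55.5 * 15.81 = 877.455
Term 2: 18.3 * 3.0 * 7.07 = 388.143
Term 3: 0.5 * 18.3 * 3.3 * 6.2 = 187.209
qu = 877.455 + 388.143 + 187.209
qu = 1452.81 kPa


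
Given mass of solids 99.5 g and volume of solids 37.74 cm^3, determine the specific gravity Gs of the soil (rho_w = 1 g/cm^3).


Using Gs = m_s / (V_s * rho_w)
Since rho_w = 1 g/cm^3:
Gs = 99.5 / 37.74
Gs = 2.636


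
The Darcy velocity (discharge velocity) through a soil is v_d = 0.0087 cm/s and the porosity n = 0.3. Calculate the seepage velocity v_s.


Using v_s = v_d / n
v_s = 0.0087 / 0.3
v_s = 0.029 cm/s


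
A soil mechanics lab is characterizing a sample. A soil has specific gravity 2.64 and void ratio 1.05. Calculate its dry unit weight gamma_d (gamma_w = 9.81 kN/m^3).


Result: 12.633 kN/m^3

Derivation:
Using gamma_d = Gs * gamma_w / (1 + e)
gamma_d = 2.64 * 9.81 / (1 + 1.05)
gamma_d = 2.64 * 9.81 / 2.05
gamma_d = 12.633 kN/m^3


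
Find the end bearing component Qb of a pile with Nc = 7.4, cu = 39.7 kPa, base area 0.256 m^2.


Using Qb = Nc * cu * Ab
Qb = 7.4 * 39.7 * 0.256
Qb = 75.21 kN


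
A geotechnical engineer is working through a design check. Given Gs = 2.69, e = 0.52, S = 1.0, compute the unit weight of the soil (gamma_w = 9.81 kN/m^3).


Using gamma = gamma_w * (Gs + S*e) / (1 + e)
Numerator: Gs + S*e = 2.69 + 1.0*0.52 = 3.21
Denominator: 1 + e = 1 + 0.52 = 1.52
gamma = 9.81 * 3.21 / 1.52
gamma = 20.717 kN/m^3


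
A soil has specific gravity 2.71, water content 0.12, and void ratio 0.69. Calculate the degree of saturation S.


Using S = Gs * w / e
S = 2.71 * 0.12 / 0.69
S = 0.4713


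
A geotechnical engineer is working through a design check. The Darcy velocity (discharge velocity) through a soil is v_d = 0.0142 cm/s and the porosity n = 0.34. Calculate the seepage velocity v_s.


Result: 0.04176 cm/s

Derivation:
Using v_s = v_d / n
v_s = 0.0142 / 0.34
v_s = 0.04176 cm/s


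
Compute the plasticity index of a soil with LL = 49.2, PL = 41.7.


Result: 7.5

Derivation:
Using PI = LL - PL
PI = 49.2 - 41.7
PI = 7.5


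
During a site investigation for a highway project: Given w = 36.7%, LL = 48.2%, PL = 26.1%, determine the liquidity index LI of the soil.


First compute the plasticity index:
PI = LL - PL = 48.2 - 26.1 = 22.1
Then compute the liquidity index:
LI = (w - PL) / PI
LI = (36.7 - 26.1) / 22.1
LI = 0.48


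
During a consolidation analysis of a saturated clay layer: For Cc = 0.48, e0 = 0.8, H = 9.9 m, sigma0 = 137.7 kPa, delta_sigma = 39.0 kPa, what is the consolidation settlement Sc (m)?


Using Sc = Cc * H / (1 + e0) * log10((sigma0 + delta_sigma) / sigma0)
Stress ratio = (137.7 + 39.0) / 137.7 = 1.28322
log10(1.28322) = 0.108303
Cc * H / (1 + e0) = 0.48 * 9.9 / (1 + 0.8) = 2.64
Sc = 2.64 * 0.108303
Sc = 0.2859 m


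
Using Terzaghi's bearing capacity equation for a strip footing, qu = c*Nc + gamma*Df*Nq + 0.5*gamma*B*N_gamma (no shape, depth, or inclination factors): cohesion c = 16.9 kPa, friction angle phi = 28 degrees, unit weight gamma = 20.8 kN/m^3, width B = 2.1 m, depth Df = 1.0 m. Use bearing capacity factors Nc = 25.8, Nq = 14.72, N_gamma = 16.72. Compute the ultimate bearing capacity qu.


Compute qu = c*Nc + gamma*Df*Nq + 0.5*gamma*B*N_gamma
Term 1: 16.9 * 25.8 = 436.02
Term 2: 20.8 * 1.0 * 14.72 = 306.176
Term 3: 0.5 * 20.8 * 2.1 * 16.72 = 365.1648
qu = 436.02 + 306.176 + 365.1648
qu = 1107.36 kPa


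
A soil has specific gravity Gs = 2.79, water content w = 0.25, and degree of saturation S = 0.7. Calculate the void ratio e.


Result: 0.9964

Derivation:
Using the relation e = Gs * w / S
e = 2.79 * 0.25 / 0.7
e = 0.9964


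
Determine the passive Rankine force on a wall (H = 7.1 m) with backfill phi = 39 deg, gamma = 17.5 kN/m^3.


Compute passive earth pressure coefficient:
Kp = tan^2(45 + phi/2) = tan^2(64.5) = 4.395495
Compute passive force:
Pp = 0.5 * Kp * gamma * H^2
Pp = 0.5 * 4.395495 * 17.5 * 7.1^2
Pp = 1938.8 kN/m


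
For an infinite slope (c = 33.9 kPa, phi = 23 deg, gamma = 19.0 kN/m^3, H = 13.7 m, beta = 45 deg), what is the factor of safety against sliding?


Result: 0.685

Derivation:
Using Fs = c / (gamma*H*sin(beta)*cos(beta)) + tan(phi)/tan(beta)
Cohesion contribution = 33.9 / (19.0*13.7*sin(45)*cos(45))
Cohesion contribution = 0.260469
Friction contribution = tan(23)/tan(45) = 0.424475
Fs = 0.260469 + 0.424475
Fs = 0.685


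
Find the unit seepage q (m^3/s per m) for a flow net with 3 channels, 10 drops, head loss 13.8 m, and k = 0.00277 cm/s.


Result: 0.0001147 m^3/s per m

Derivation:
Convert k to m/s for unit consistency with H:
k = 0.00277 cm/s = 0.00277 / 100 m/s = 2.77e-05 m/s
Using q = k * H * Nf / Nd
Nf / Nd = 3 / 10 = 0.3
q = 2.77e-05 * 13.8 * 0.3
q = 0.0001147 m^3/s per m


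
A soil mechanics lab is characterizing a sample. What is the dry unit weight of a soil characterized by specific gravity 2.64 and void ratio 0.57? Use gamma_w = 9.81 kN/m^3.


Using gamma_d = Gs * gamma_w / (1 + e)
gamma_d = 2.64 * 9.81 / (1 + 0.57)
gamma_d = 2.64 * 9.81 / 1.57
gamma_d = 16.496 kN/m^3


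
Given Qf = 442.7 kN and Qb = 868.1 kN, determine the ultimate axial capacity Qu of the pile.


Using Qu = Qf + Qb
Qu = 442.7 + 868.1
Qu = 1310.8 kN


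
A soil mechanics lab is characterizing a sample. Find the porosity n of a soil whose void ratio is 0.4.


Using the relation n = e / (1 + e)
n = 0.4 / (1 + 0.4)
n = 0.4 / 1.4
n = 0.2857


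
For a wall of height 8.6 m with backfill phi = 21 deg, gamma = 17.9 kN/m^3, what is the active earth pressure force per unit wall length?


Compute active earth pressure coefficient:
Ka = tan^2(45 - phi/2) = tan^2(34.5) = 0.472355
Compute active force:
Pa = 0.5 * Ka * gamma * H^2
Pa = 0.5 * 0.472355 * 17.9 * 8.6^2
Pa = 312.67 kN/m


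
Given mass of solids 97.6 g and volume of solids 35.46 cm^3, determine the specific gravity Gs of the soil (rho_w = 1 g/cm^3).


Result: 2.752

Derivation:
Using Gs = m_s / (V_s * rho_w)
Since rho_w = 1 g/cm^3:
Gs = 97.6 / 35.46
Gs = 2.752


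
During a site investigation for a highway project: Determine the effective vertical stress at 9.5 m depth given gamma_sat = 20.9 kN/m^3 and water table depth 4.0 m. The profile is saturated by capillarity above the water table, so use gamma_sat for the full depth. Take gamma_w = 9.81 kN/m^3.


Total stress = gamma_sat * depth
sigma = 20.9 * 9.5 = 198.55 kPa
Pore water pressure u = gamma_w * (depth - d_wt)
u = 9.81 * (9.5 - 4.0) = 53.955 kPa
Effective stress = sigma - u
sigma' = 198.55 - 53.955 = 144.6 kPa


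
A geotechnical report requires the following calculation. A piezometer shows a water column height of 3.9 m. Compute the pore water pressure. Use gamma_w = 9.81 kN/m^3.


Result: 38.26 kPa

Derivation:
Using u = gamma_w * h_w
u = 9.81 * 3.9
u = 38.26 kPa


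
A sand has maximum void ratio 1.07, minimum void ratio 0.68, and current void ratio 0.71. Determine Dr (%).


Using Dr = (e_max - e) / (e_max - e_min) * 100
e_max - e = 1.07 - 0.71 = 0.36
e_max - e_min = 1.07 - 0.68 = 0.39
Dr = 0.36 / 0.39 * 100
Dr = 92.31 %


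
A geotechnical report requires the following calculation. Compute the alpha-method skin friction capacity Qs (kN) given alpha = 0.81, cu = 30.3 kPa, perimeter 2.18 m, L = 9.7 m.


Using Qs = alpha * cu * perimeter * L
Qs = 0.81 * 30.3 * 2.18 * 9.7
Qs = 518.99 kN


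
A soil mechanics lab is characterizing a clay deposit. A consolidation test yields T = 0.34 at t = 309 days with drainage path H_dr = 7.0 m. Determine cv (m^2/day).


Result: 0.05392 m^2/day

Derivation:
Using cv = T * H_dr^2 / t
H_dr^2 = 7.0^2 = 49.0
cv = 0.34 * 49.0 / 309
cv = 0.05392 m^2/day


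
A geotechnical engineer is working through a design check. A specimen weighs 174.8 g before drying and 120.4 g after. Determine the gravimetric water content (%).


Using w = (m_wet - m_dry) / m_dry * 100
m_wet - m_dry = 174.8 - 120.4 = 54.4 g
w = 54.4 / 120.4 * 100
w = 45.18 %


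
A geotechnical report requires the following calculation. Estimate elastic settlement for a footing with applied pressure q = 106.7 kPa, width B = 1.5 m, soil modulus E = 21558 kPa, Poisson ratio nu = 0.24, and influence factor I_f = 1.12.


Using Se = q * B * (1 - nu^2) * I_f / E
1 - nu^2 = 1 - 0.24^2 = 0.9424
Se = 106.7 * 1.5 * 0.9424 * 1.12 / 21558
Se = 0.007836 m
Convert to mm: Se = 0.007836 * 1000 = 7.836 mm


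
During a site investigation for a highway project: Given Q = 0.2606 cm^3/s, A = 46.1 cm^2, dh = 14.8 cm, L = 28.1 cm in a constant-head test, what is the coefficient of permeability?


Result: 0.010733 cm/s

Derivation:
Compute hydraulic gradient:
i = dh / L = 14.8 / 28.1 = 0.52669
Then apply Darcy's law:
k = Q / (A * i)
k = 0.2606 / (46.1 * 0.52669)
k = 0.2606 / 24.2804
k = 0.010733 cm/s


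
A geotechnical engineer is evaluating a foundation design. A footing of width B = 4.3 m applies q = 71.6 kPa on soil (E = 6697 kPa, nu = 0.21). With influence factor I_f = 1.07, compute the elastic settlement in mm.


Using Se = q * B * (1 - nu^2) * I_f / E
1 - nu^2 = 1 - 0.21^2 = 0.9559
Se = 71.6 * 4.3 * 0.9559 * 1.07 / 6697
Se = 0.047022 m
Convert to mm: Se = 0.047022 * 1000 = 47.022 mm


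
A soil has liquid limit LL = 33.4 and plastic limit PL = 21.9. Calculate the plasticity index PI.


Using PI = LL - PL
PI = 33.4 - 21.9
PI = 11.5


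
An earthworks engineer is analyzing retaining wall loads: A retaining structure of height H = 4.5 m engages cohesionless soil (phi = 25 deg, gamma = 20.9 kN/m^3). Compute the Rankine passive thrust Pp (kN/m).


Result: 521.39 kN/m

Derivation:
Compute passive earth pressure coefficient:
Kp = tan^2(45 + phi/2) = tan^2(57.5) = 2.463913
Compute passive force:
Pp = 0.5 * Kp * gamma * H^2
Pp = 0.5 * 2.463913 * 20.9 * 4.5^2
Pp = 521.39 kN/m


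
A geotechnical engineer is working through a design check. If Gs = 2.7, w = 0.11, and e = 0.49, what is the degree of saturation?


Result: 0.6061

Derivation:
Using S = Gs * w / e
S = 2.7 * 0.11 / 0.49
S = 0.6061


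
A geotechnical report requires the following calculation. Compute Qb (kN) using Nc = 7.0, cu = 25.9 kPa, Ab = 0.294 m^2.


Result: 53.3 kN

Derivation:
Using Qb = Nc * cu * Ab
Qb = 7.0 * 25.9 * 0.294
Qb = 53.3 kN


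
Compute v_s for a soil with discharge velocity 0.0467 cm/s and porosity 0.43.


Using v_s = v_d / n
v_s = 0.0467 / 0.43
v_s = 0.1086 cm/s


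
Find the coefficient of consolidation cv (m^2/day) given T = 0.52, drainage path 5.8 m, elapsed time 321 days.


Result: 0.05449 m^2/day

Derivation:
Using cv = T * H_dr^2 / t
H_dr^2 = 5.8^2 = 33.64
cv = 0.52 * 33.64 / 321
cv = 0.05449 m^2/day


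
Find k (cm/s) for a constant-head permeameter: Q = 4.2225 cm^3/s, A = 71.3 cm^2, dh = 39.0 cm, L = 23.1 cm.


Compute hydraulic gradient:
i = dh / L = 39.0 / 23.1 = 1.68831
Then apply Darcy's law:
k = Q / (A * i)
k = 4.2225 / (71.3 * 1.68831)
k = 4.2225 / 120.377
k = 0.035077 cm/s


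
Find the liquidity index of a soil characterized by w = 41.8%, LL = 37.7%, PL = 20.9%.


First compute the plasticity index:
PI = LL - PL = 37.7 - 20.9 = 16.8
Then compute the liquidity index:
LI = (w - PL) / PI
LI = (41.8 - 20.9) / 16.8
LI = 1.244


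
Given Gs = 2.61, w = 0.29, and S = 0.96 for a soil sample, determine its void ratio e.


Result: 0.7884

Derivation:
Using the relation e = Gs * w / S
e = 2.61 * 0.29 / 0.96
e = 0.7884


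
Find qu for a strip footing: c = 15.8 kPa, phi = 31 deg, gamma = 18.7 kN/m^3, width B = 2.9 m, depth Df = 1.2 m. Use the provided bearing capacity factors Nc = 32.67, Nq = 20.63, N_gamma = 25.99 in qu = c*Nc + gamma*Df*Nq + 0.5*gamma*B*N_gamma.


Result: 1683.84 kPa

Derivation:
Compute qu = c*Nc + gamma*Df*Nq + 0.5*gamma*B*N_gamma
Term 1: 15.8 * 32.67 = 516.186
Term 2: 18.7 * 1.2 * 20.63 = 462.9372
Term 3: 0.5 * 18.7 * 2.9 * 25.99 = 704.71885
qu = 516.186 + 462.9372 + 704.71885
qu = 1683.84 kPa


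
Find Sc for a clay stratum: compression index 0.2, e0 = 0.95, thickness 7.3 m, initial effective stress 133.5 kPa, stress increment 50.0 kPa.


Using Sc = Cc * H / (1 + e0) * log10((sigma0 + delta_sigma) / sigma0)
Stress ratio = (133.5 + 50.0) / 133.5 = 1.37453
log10(1.37453) = 0.138155
Cc * H / (1 + e0) = 0.2 * 7.3 / (1 + 0.95) = 0.748718
Sc = 0.748718 * 0.138155
Sc = 0.1034 m


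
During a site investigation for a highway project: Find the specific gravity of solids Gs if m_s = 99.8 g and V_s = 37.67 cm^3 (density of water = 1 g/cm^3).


Using Gs = m_s / (V_s * rho_w)
Since rho_w = 1 g/cm^3:
Gs = 99.8 / 37.67
Gs = 2.649


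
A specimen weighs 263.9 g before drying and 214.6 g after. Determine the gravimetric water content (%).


Using w = (m_wet - m_dry) / m_dry * 100
m_wet - m_dry = 263.9 - 214.6 = 49.3 g
w = 49.3 / 214.6 * 100
w = 22.97 %


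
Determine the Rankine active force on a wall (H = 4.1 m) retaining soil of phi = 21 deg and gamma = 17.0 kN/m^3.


Compute active earth pressure coefficient:
Ka = tan^2(45 - phi/2) = tan^2(34.5) = 0.472355
Compute active force:
Pa = 0.5 * Ka * gamma * H^2
Pa = 0.5 * 0.472355 * 17.0 * 4.1^2
Pa = 67.49 kN/m


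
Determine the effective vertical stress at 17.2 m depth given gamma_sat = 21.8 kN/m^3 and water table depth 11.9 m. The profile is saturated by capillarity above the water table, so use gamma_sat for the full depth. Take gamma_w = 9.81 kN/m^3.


Total stress = gamma_sat * depth
sigma = 21.8 * 17.2 = 374.96 kPa
Pore water pressure u = gamma_w * (depth - d_wt)
u = 9.81 * (17.2 - 11.9) = 51.993 kPa
Effective stress = sigma - u
sigma' = 374.96 - 51.993 = 322.97 kPa


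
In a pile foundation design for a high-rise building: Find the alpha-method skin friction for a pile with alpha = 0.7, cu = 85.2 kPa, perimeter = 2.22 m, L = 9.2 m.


Result: 1218.09 kN

Derivation:
Using Qs = alpha * cu * perimeter * L
Qs = 0.7 * 85.2 * 2.22 * 9.2
Qs = 1218.09 kN


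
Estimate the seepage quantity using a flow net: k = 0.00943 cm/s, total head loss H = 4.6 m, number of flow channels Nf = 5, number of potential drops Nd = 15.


Convert k to m/s for unit consistency with H:
k = 0.00943 cm/s = 0.00943 / 100 m/s = 9.43e-05 m/s
Using q = k * H * Nf / Nd
Nf / Nd = 5 / 15 = 0.3333
q = 9.43e-05 * 4.6 * 0.3333
q = 0.0001446 m^3/s per m


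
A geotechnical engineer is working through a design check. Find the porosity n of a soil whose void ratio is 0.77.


Result: 0.435

Derivation:
Using the relation n = e / (1 + e)
n = 0.77 / (1 + 0.77)
n = 0.77 / 1.77
n = 0.435


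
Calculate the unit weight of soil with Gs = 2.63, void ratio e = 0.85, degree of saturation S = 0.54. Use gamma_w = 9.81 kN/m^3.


Result: 16.38 kN/m^3

Derivation:
Using gamma = gamma_w * (Gs + S*e) / (1 + e)
Numerator: Gs + S*e = 2.63 + 0.54*0.85 = 3.089
Denominator: 1 + e = 1 + 0.85 = 1.85
gamma = 9.81 * 3.089 / 1.85
gamma = 16.38 kN/m^3


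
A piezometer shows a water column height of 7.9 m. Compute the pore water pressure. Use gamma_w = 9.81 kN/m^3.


Using u = gamma_w * h_w
u = 9.81 * 7.9
u = 77.5 kPa


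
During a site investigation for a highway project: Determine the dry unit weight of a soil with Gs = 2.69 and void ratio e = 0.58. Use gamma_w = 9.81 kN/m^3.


Using gamma_d = Gs * gamma_w / (1 + e)
gamma_d = 2.69 * 9.81 / (1 + 0.58)
gamma_d = 2.69 * 9.81 / 1.58
gamma_d = 16.702 kN/m^3


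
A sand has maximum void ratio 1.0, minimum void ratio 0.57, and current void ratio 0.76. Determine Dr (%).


Using Dr = (e_max - e) / (e_max - e_min) * 100
e_max - e = 1.0 - 0.76 = 0.24
e_max - e_min = 1.0 - 0.57 = 0.43
Dr = 0.24 / 0.43 * 100
Dr = 55.81 %


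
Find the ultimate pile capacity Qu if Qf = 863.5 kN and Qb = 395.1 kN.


Using Qu = Qf + Qb
Qu = 863.5 + 395.1
Qu = 1258.6 kN


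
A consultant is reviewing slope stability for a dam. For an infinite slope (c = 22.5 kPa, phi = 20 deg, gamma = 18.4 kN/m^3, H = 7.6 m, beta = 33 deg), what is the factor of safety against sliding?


Using Fs = c / (gamma*H*sin(beta)*cos(beta)) + tan(phi)/tan(beta)
Cohesion contribution = 22.5 / (18.4*7.6*sin(33)*cos(33))
Cohesion contribution = 0.35225
Friction contribution = tan(20)/tan(33) = 0.560465
Fs = 0.35225 + 0.560465
Fs = 0.913


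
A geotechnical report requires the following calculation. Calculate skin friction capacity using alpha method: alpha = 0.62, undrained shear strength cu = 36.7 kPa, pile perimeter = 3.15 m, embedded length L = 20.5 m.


Result: 1469.34 kN

Derivation:
Using Qs = alpha * cu * perimeter * L
Qs = 0.62 * 36.7 * 3.15 * 20.5
Qs = 1469.34 kN


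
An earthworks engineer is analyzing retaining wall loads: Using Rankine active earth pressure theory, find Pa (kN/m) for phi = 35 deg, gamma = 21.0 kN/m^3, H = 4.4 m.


Compute active earth pressure coefficient:
Ka = tan^2(45 - phi/2) = tan^2(27.5) = 0.27099
Compute active force:
Pa = 0.5 * Ka * gamma * H^2
Pa = 0.5 * 0.27099 * 21.0 * 4.4^2
Pa = 55.09 kN/m


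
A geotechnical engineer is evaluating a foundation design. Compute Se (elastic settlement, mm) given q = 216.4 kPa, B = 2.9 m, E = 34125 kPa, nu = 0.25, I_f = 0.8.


Result: 13.793 mm

Derivation:
Using Se = q * B * (1 - nu^2) * I_f / E
1 - nu^2 = 1 - 0.25^2 = 0.9375
Se = 216.4 * 2.9 * 0.9375 * 0.8 / 34125
Se = 0.013793 m
Convert to mm: Se = 0.013793 * 1000 = 13.793 mm


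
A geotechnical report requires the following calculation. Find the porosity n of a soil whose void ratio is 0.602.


Using the relation n = e / (1 + e)
n = 0.602 / (1 + 0.602)
n = 0.602 / 1.602
n = 0.3758


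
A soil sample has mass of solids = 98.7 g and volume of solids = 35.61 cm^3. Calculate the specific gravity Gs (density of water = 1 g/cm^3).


Using Gs = m_s / (V_s * rho_w)
Since rho_w = 1 g/cm^3:
Gs = 98.7 / 35.61
Gs = 2.772


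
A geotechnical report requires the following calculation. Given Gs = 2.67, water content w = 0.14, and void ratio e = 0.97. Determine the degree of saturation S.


Result: 0.3854

Derivation:
Using S = Gs * w / e
S = 2.67 * 0.14 / 0.97
S = 0.3854


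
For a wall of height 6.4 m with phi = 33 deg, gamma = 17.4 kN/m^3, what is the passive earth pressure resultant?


Result: 1208.79 kN/m

Derivation:
Compute passive earth pressure coefficient:
Kp = tan^2(45 + phi/2) = tan^2(61.5) = 3.39212
Compute passive force:
Pp = 0.5 * Kp * gamma * H^2
Pp = 0.5 * 3.39212 * 17.4 * 6.4^2
Pp = 1208.79 kN/m


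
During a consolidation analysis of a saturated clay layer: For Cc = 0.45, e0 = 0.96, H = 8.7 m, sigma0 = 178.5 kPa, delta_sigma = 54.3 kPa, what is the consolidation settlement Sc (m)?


Result: 0.2304 m

Derivation:
Using Sc = Cc * H / (1 + e0) * log10((sigma0 + delta_sigma) / sigma0)
Stress ratio = (178.5 + 54.3) / 178.5 = 1.3042
log10(1.3042) = 0.115345
Cc * H / (1 + e0) = 0.45 * 8.7 / (1 + 0.96) = 1.99745
Sc = 1.99745 * 0.115345
Sc = 0.2304 m


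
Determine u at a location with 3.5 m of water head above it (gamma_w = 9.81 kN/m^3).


Using u = gamma_w * h_w
u = 9.81 * 3.5
u = 34.34 kPa


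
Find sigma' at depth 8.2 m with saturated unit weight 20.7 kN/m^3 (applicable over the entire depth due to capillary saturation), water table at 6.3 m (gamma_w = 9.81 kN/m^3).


Total stress = gamma_sat * depth
sigma = 20.7 * 8.2 = 169.74 kPa
Pore water pressure u = gamma_w * (depth - d_wt)
u = 9.81 * (8.2 - 6.3) = 18.639 kPa
Effective stress = sigma - u
sigma' = 169.74 - 18.639 = 151.1 kPa


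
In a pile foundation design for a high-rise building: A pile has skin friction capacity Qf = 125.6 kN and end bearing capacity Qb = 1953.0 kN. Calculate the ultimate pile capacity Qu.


Using Qu = Qf + Qb
Qu = 125.6 + 1953.0
Qu = 2078.6 kN


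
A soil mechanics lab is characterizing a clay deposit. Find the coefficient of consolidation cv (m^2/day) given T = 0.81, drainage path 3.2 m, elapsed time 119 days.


Result: 0.0697 m^2/day

Derivation:
Using cv = T * H_dr^2 / t
H_dr^2 = 3.2^2 = 10.24
cv = 0.81 * 10.24 / 119
cv = 0.0697 m^2/day


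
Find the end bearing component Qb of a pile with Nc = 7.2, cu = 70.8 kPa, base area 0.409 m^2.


Result: 208.49 kN

Derivation:
Using Qb = Nc * cu * Ab
Qb = 7.2 * 70.8 * 0.409
Qb = 208.49 kN


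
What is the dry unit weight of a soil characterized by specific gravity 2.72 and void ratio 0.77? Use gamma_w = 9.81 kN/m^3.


Using gamma_d = Gs * gamma_w / (1 + e)
gamma_d = 2.72 * 9.81 / (1 + 0.77)
gamma_d = 2.72 * 9.81 / 1.77
gamma_d = 15.075 kN/m^3


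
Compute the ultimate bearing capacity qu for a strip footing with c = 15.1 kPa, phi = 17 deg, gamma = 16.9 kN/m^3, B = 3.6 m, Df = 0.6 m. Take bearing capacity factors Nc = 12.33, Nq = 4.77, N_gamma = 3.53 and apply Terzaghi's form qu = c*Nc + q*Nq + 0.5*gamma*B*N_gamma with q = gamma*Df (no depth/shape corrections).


Result: 341.93 kPa

Derivation:
Compute qu = c*Nc + gamma*Df*Nq + 0.5*gamma*B*N_gamma
Term 1: 15.1 * 12.33 = 186.183
Term 2: 16.9 * 0.6 * 4.77 = 48.3678
Term 3: 0.5 * 16.9 * 3.6 * 3.53 = 107.3826
qu = 186.183 + 48.3678 + 107.3826
qu = 341.93 kPa


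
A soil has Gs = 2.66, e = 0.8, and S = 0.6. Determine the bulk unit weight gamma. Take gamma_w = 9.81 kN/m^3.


Using gamma = gamma_w * (Gs + S*e) / (1 + e)
Numerator: Gs + S*e = 2.66 + 0.6*0.8 = 3.14
Denominator: 1 + e = 1 + 0.8 = 1.8
gamma = 9.81 * 3.14 / 1.8
gamma = 17.113 kN/m^3


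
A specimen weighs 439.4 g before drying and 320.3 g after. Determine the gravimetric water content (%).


Using w = (m_wet - m_dry) / m_dry * 100
m_wet - m_dry = 439.4 - 320.3 = 119.1 g
w = 119.1 / 320.3 * 100
w = 37.18 %


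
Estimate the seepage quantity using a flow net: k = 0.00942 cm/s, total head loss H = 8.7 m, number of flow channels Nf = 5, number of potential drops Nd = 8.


Convert k to m/s for unit consistency with H:
k = 0.00942 cm/s = 0.00942 / 100 m/s = 9.42e-05 m/s
Using q = k * H * Nf / Nd
Nf / Nd = 5 / 8 = 0.625
q = 9.42e-05 * 8.7 * 0.625
q = 0.0005122 m^3/s per m


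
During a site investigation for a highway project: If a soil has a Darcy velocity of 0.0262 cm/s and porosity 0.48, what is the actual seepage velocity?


Using v_s = v_d / n
v_s = 0.0262 / 0.48
v_s = 0.05458 cm/s


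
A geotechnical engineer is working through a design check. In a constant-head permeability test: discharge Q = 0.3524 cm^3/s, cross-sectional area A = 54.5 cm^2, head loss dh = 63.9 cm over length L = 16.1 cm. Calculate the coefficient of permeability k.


Result: 0.001629 cm/s

Derivation:
Compute hydraulic gradient:
i = dh / L = 63.9 / 16.1 = 3.96894
Then apply Darcy's law:
k = Q / (A * i)
k = 0.3524 / (54.5 * 3.96894)
k = 0.3524 / 216.307
k = 0.001629 cm/s


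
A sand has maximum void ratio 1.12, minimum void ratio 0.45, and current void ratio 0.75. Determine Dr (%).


Result: 55.22 %

Derivation:
Using Dr = (e_max - e) / (e_max - e_min) * 100
e_max - e = 1.12 - 0.75 = 0.37
e_max - e_min = 1.12 - 0.45 = 0.67
Dr = 0.37 / 0.67 * 100
Dr = 55.22 %


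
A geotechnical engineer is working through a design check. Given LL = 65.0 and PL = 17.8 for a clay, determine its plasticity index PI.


Using PI = LL - PL
PI = 65.0 - 17.8
PI = 47.2


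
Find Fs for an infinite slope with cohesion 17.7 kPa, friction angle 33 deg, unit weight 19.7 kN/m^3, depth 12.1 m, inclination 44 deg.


Result: 0.821

Derivation:
Using Fs = c / (gamma*H*sin(beta)*cos(beta)) + tan(phi)/tan(beta)
Cohesion contribution = 17.7 / (19.7*12.1*sin(44)*cos(44))
Cohesion contribution = 0.148599
Friction contribution = tan(33)/tan(44) = 0.672481
Fs = 0.148599 + 0.672481
Fs = 0.821


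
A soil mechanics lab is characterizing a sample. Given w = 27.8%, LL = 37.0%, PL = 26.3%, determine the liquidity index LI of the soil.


Result: 0.14

Derivation:
First compute the plasticity index:
PI = LL - PL = 37.0 - 26.3 = 10.7
Then compute the liquidity index:
LI = (w - PL) / PI
LI = (27.8 - 26.3) / 10.7
LI = 0.14


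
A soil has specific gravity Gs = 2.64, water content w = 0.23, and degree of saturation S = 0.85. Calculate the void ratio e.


Result: 0.7144

Derivation:
Using the relation e = Gs * w / S
e = 2.64 * 0.23 / 0.85
e = 0.7144


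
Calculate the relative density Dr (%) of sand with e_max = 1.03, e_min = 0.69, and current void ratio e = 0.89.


Using Dr = (e_max - e) / (e_max - e_min) * 100
e_max - e = 1.03 - 0.89 = 0.14
e_max - e_min = 1.03 - 0.69 = 0.34
Dr = 0.14 / 0.34 * 100
Dr = 41.18 %


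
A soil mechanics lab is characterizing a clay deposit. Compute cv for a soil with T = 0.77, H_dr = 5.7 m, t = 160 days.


Using cv = T * H_dr^2 / t
H_dr^2 = 5.7^2 = 32.49
cv = 0.77 * 32.49 / 160
cv = 0.15636 m^2/day


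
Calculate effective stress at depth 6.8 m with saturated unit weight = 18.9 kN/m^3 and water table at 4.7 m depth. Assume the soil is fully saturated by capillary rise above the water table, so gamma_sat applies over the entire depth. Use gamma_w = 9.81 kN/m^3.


Result: 107.92 kPa

Derivation:
Total stress = gamma_sat * depth
sigma = 18.9 * 6.8 = 128.52 kPa
Pore water pressure u = gamma_w * (depth - d_wt)
u = 9.81 * (6.8 - 4.7) = 20.601 kPa
Effective stress = sigma - u
sigma' = 128.52 - 20.601 = 107.92 kPa


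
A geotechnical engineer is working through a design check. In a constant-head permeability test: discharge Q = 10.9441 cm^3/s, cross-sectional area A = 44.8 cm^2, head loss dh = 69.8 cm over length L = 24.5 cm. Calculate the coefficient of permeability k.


Compute hydraulic gradient:
i = dh / L = 69.8 / 24.5 = 2.84898
Then apply Darcy's law:
k = Q / (A * i)
k = 10.9441 / (44.8 * 2.84898)
k = 10.9441 / 127.634
k = 0.085746 cm/s


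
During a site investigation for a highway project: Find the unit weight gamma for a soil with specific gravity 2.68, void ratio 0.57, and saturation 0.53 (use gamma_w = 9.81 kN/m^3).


Using gamma = gamma_w * (Gs + S*e) / (1 + e)
Numerator: Gs + S*e = 2.68 + 0.53*0.57 = 2.9821
Denominator: 1 + e = 1 + 0.57 = 1.57
gamma = 9.81 * 2.9821 / 1.57
gamma = 18.633 kN/m^3


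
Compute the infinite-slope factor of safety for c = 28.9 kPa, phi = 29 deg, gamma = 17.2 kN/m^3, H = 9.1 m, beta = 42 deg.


Using Fs = c / (gamma*H*sin(beta)*cos(beta)) + tan(phi)/tan(beta)
Cohesion contribution = 28.9 / (17.2*9.1*sin(42)*cos(42))
Cohesion contribution = 0.371316
Friction contribution = tan(29)/tan(42) = 0.615623
Fs = 0.371316 + 0.615623
Fs = 0.987


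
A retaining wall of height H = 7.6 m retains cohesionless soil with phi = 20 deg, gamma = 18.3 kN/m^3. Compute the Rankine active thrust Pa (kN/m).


Result: 259.12 kN/m

Derivation:
Compute active earth pressure coefficient:
Ka = tan^2(45 - phi/2) = tan^2(35.0) = 0.490291
Compute active force:
Pa = 0.5 * Ka * gamma * H^2
Pa = 0.5 * 0.490291 * 18.3 * 7.6^2
Pa = 259.12 kN/m


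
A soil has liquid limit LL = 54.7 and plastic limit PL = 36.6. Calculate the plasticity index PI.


Using PI = LL - PL
PI = 54.7 - 36.6
PI = 18.1


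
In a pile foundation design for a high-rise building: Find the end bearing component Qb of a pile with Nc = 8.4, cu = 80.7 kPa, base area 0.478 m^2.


Using Qb = Nc * cu * Ab
Qb = 8.4 * 80.7 * 0.478
Qb = 324.03 kN


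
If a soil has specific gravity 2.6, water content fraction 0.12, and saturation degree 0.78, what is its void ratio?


Result: 0.4

Derivation:
Using the relation e = Gs * w / S
e = 2.6 * 0.12 / 0.78
e = 0.4


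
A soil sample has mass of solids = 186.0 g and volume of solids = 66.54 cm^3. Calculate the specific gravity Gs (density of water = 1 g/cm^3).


Result: 2.795

Derivation:
Using Gs = m_s / (V_s * rho_w)
Since rho_w = 1 g/cm^3:
Gs = 186.0 / 66.54
Gs = 2.795


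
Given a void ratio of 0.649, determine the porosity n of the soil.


Using the relation n = e / (1 + e)
n = 0.649 / (1 + 0.649)
n = 0.649 / 1.649
n = 0.3936


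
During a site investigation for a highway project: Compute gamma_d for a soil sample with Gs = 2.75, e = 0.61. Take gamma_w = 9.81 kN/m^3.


Result: 16.756 kN/m^3

Derivation:
Using gamma_d = Gs * gamma_w / (1 + e)
gamma_d = 2.75 * 9.81 / (1 + 0.61)
gamma_d = 2.75 * 9.81 / 1.61
gamma_d = 16.756 kN/m^3


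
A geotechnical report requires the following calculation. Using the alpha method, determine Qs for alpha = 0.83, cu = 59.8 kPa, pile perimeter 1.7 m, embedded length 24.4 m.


Using Qs = alpha * cu * perimeter * L
Qs = 0.83 * 59.8 * 1.7 * 24.4
Qs = 2058.82 kN


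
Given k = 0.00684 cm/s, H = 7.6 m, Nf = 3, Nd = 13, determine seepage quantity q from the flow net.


Convert k to m/s for unit consistency with H:
k = 0.00684 cm/s = 0.00684 / 100 m/s = 6.84e-05 m/s
Using q = k * H * Nf / Nd
Nf / Nd = 3 / 13 = 0.2308
q = 6.84e-05 * 7.6 * 0.2308
q = 0.00012 m^3/s per m


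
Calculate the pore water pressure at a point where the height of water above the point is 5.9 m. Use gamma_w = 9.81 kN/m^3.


Using u = gamma_w * h_w
u = 9.81 * 5.9
u = 57.88 kPa
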